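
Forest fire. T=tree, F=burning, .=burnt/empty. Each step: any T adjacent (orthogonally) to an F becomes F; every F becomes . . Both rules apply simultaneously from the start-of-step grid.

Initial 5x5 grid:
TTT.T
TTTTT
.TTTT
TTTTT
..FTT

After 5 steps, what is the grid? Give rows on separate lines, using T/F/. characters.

Step 1: 2 trees catch fire, 1 burn out
  TTT.T
  TTTTT
  .TTTT
  TTFTT
  ...FT
Step 2: 4 trees catch fire, 2 burn out
  TTT.T
  TTTTT
  .TFTT
  TF.FT
  ....F
Step 3: 5 trees catch fire, 4 burn out
  TTT.T
  TTFTT
  .F.FT
  F...F
  .....
Step 4: 4 trees catch fire, 5 burn out
  TTF.T
  TF.FT
  ....F
  .....
  .....
Step 5: 3 trees catch fire, 4 burn out
  TF..T
  F...F
  .....
  .....
  .....

TF..T
F...F
.....
.....
.....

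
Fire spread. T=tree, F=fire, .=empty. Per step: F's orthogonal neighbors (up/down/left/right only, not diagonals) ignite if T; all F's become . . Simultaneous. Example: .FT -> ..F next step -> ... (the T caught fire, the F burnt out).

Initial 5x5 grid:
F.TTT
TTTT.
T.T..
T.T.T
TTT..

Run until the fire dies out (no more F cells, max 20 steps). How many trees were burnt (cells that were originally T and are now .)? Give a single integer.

Step 1: +1 fires, +1 burnt (F count now 1)
Step 2: +2 fires, +1 burnt (F count now 2)
Step 3: +2 fires, +2 burnt (F count now 2)
Step 4: +4 fires, +2 burnt (F count now 4)
Step 5: +3 fires, +4 burnt (F count now 3)
Step 6: +2 fires, +3 burnt (F count now 2)
Step 7: +0 fires, +2 burnt (F count now 0)
Fire out after step 7
Initially T: 15, now '.': 24
Total burnt (originally-T cells now '.'): 14

Answer: 14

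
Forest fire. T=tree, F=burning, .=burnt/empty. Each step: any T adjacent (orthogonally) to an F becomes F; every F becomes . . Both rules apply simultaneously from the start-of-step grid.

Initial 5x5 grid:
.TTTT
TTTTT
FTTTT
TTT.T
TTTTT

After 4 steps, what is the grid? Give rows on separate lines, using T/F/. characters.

Step 1: 3 trees catch fire, 1 burn out
  .TTTT
  FTTTT
  .FTTT
  FTT.T
  TTTTT
Step 2: 4 trees catch fire, 3 burn out
  .TTTT
  .FTTT
  ..FTT
  .FT.T
  FTTTT
Step 3: 5 trees catch fire, 4 burn out
  .FTTT
  ..FTT
  ...FT
  ..F.T
  .FTTT
Step 4: 4 trees catch fire, 5 burn out
  ..FTT
  ...FT
  ....F
  ....T
  ..FTT

..FTT
...FT
....F
....T
..FTT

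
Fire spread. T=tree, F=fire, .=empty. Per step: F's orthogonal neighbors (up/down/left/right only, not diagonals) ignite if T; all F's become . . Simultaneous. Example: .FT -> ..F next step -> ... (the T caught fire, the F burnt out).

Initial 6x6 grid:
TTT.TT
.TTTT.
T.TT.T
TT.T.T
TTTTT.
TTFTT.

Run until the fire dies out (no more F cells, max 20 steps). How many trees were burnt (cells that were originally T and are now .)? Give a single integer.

Answer: 24

Derivation:
Step 1: +3 fires, +1 burnt (F count now 3)
Step 2: +4 fires, +3 burnt (F count now 4)
Step 3: +4 fires, +4 burnt (F count now 4)
Step 4: +2 fires, +4 burnt (F count now 2)
Step 5: +3 fires, +2 burnt (F count now 3)
Step 6: +2 fires, +3 burnt (F count now 2)
Step 7: +3 fires, +2 burnt (F count now 3)
Step 8: +2 fires, +3 burnt (F count now 2)
Step 9: +1 fires, +2 burnt (F count now 1)
Step 10: +0 fires, +1 burnt (F count now 0)
Fire out after step 10
Initially T: 26, now '.': 34
Total burnt (originally-T cells now '.'): 24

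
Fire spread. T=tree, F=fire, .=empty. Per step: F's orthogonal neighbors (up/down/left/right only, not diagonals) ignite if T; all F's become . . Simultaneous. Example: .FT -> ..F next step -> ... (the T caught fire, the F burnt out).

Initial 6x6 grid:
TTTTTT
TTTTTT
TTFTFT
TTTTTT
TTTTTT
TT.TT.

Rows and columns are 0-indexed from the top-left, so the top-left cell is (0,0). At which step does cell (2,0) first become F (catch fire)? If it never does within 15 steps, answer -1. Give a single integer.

Step 1: cell (2,0)='T' (+7 fires, +2 burnt)
Step 2: cell (2,0)='F' (+11 fires, +7 burnt)
  -> target ignites at step 2
Step 3: cell (2,0)='.' (+9 fires, +11 burnt)
Step 4: cell (2,0)='.' (+4 fires, +9 burnt)
Step 5: cell (2,0)='.' (+1 fires, +4 burnt)
Step 6: cell (2,0)='.' (+0 fires, +1 burnt)
  fire out at step 6

2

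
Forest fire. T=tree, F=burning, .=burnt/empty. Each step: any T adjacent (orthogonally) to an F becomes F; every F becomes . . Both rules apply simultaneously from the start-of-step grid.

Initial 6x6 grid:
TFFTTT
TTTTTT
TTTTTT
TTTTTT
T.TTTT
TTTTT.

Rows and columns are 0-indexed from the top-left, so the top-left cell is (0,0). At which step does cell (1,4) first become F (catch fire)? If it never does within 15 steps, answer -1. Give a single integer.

Step 1: cell (1,4)='T' (+4 fires, +2 burnt)
Step 2: cell (1,4)='T' (+5 fires, +4 burnt)
Step 3: cell (1,4)='F' (+6 fires, +5 burnt)
  -> target ignites at step 3
Step 4: cell (1,4)='.' (+5 fires, +6 burnt)
Step 5: cell (1,4)='.' (+5 fires, +5 burnt)
Step 6: cell (1,4)='.' (+5 fires, +5 burnt)
Step 7: cell (1,4)='.' (+2 fires, +5 burnt)
Step 8: cell (1,4)='.' (+0 fires, +2 burnt)
  fire out at step 8

3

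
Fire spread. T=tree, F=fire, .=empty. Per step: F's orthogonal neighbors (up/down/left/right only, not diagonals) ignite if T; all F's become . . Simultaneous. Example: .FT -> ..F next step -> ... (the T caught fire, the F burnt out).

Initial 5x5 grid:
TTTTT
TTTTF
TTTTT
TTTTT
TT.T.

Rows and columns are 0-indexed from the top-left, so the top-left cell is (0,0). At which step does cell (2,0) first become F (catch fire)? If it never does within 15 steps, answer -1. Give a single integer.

Step 1: cell (2,0)='T' (+3 fires, +1 burnt)
Step 2: cell (2,0)='T' (+4 fires, +3 burnt)
Step 3: cell (2,0)='T' (+4 fires, +4 burnt)
Step 4: cell (2,0)='T' (+5 fires, +4 burnt)
Step 5: cell (2,0)='F' (+3 fires, +5 burnt)
  -> target ignites at step 5
Step 6: cell (2,0)='.' (+2 fires, +3 burnt)
Step 7: cell (2,0)='.' (+1 fires, +2 burnt)
Step 8: cell (2,0)='.' (+0 fires, +1 burnt)
  fire out at step 8

5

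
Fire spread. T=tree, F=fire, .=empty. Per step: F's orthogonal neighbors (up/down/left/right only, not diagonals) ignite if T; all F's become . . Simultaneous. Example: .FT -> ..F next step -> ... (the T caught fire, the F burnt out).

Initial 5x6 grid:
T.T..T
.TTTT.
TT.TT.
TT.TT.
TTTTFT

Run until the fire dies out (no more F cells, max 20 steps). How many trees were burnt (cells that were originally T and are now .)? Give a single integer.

Answer: 18

Derivation:
Step 1: +3 fires, +1 burnt (F count now 3)
Step 2: +3 fires, +3 burnt (F count now 3)
Step 3: +3 fires, +3 burnt (F count now 3)
Step 4: +3 fires, +3 burnt (F count now 3)
Step 5: +3 fires, +3 burnt (F count now 3)
Step 6: +3 fires, +3 burnt (F count now 3)
Step 7: +0 fires, +3 burnt (F count now 0)
Fire out after step 7
Initially T: 20, now '.': 28
Total burnt (originally-T cells now '.'): 18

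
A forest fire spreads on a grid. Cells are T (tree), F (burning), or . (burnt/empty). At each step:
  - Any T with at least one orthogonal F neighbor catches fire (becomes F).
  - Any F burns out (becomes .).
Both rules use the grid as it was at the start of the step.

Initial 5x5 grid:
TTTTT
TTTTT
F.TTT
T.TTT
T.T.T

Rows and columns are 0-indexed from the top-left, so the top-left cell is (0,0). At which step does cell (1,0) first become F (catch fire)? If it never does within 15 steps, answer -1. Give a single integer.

Step 1: cell (1,0)='F' (+2 fires, +1 burnt)
  -> target ignites at step 1
Step 2: cell (1,0)='.' (+3 fires, +2 burnt)
Step 3: cell (1,0)='.' (+2 fires, +3 burnt)
Step 4: cell (1,0)='.' (+3 fires, +2 burnt)
Step 5: cell (1,0)='.' (+4 fires, +3 burnt)
Step 6: cell (1,0)='.' (+4 fires, +4 burnt)
Step 7: cell (1,0)='.' (+1 fires, +4 burnt)
Step 8: cell (1,0)='.' (+1 fires, +1 burnt)
Step 9: cell (1,0)='.' (+0 fires, +1 burnt)
  fire out at step 9

1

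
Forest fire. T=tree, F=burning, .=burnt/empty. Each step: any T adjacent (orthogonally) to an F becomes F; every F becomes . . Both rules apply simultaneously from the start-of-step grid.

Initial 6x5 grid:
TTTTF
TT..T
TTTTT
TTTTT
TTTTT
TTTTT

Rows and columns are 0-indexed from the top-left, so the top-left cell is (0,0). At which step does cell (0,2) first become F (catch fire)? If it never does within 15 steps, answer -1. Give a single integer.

Step 1: cell (0,2)='T' (+2 fires, +1 burnt)
Step 2: cell (0,2)='F' (+2 fires, +2 burnt)
  -> target ignites at step 2
Step 3: cell (0,2)='.' (+3 fires, +2 burnt)
Step 4: cell (0,2)='.' (+5 fires, +3 burnt)
Step 5: cell (0,2)='.' (+5 fires, +5 burnt)
Step 6: cell (0,2)='.' (+4 fires, +5 burnt)
Step 7: cell (0,2)='.' (+3 fires, +4 burnt)
Step 8: cell (0,2)='.' (+2 fires, +3 burnt)
Step 9: cell (0,2)='.' (+1 fires, +2 burnt)
Step 10: cell (0,2)='.' (+0 fires, +1 burnt)
  fire out at step 10

2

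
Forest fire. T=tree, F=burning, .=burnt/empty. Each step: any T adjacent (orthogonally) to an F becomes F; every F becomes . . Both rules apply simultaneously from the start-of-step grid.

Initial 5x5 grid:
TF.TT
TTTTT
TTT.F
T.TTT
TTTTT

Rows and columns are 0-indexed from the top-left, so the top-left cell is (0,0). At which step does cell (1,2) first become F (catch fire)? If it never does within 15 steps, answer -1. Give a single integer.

Step 1: cell (1,2)='T' (+4 fires, +2 burnt)
Step 2: cell (1,2)='F' (+7 fires, +4 burnt)
  -> target ignites at step 2
Step 3: cell (1,2)='.' (+5 fires, +7 burnt)
Step 4: cell (1,2)='.' (+2 fires, +5 burnt)
Step 5: cell (1,2)='.' (+2 fires, +2 burnt)
Step 6: cell (1,2)='.' (+0 fires, +2 burnt)
  fire out at step 6

2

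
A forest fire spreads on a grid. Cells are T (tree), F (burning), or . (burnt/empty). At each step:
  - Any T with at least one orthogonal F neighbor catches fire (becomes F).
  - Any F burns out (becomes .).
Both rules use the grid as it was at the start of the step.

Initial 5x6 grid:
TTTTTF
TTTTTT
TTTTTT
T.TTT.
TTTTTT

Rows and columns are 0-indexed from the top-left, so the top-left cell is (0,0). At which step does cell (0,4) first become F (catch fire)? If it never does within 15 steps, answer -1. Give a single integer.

Step 1: cell (0,4)='F' (+2 fires, +1 burnt)
  -> target ignites at step 1
Step 2: cell (0,4)='.' (+3 fires, +2 burnt)
Step 3: cell (0,4)='.' (+3 fires, +3 burnt)
Step 4: cell (0,4)='.' (+4 fires, +3 burnt)
Step 5: cell (0,4)='.' (+5 fires, +4 burnt)
Step 6: cell (0,4)='.' (+5 fires, +5 burnt)
Step 7: cell (0,4)='.' (+2 fires, +5 burnt)
Step 8: cell (0,4)='.' (+2 fires, +2 burnt)
Step 9: cell (0,4)='.' (+1 fires, +2 burnt)
Step 10: cell (0,4)='.' (+0 fires, +1 burnt)
  fire out at step 10

1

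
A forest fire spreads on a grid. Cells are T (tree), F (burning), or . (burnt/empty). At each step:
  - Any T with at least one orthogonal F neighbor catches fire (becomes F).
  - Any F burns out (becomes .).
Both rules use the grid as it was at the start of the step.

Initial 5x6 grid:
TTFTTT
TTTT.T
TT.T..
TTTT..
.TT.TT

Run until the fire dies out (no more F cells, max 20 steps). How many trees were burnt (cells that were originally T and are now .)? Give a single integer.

Step 1: +3 fires, +1 burnt (F count now 3)
Step 2: +4 fires, +3 burnt (F count now 4)
Step 3: +4 fires, +4 burnt (F count now 4)
Step 4: +4 fires, +4 burnt (F count now 4)
Step 5: +3 fires, +4 burnt (F count now 3)
Step 6: +1 fires, +3 burnt (F count now 1)
Step 7: +0 fires, +1 burnt (F count now 0)
Fire out after step 7
Initially T: 21, now '.': 28
Total burnt (originally-T cells now '.'): 19

Answer: 19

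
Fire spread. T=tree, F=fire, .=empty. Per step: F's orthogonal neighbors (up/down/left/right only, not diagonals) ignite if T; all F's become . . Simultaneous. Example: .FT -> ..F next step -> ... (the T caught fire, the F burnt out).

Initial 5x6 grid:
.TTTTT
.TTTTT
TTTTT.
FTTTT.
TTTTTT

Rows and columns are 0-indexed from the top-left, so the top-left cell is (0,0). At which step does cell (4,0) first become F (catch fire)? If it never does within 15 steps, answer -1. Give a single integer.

Step 1: cell (4,0)='F' (+3 fires, +1 burnt)
  -> target ignites at step 1
Step 2: cell (4,0)='.' (+3 fires, +3 burnt)
Step 3: cell (4,0)='.' (+4 fires, +3 burnt)
Step 4: cell (4,0)='.' (+5 fires, +4 burnt)
Step 5: cell (4,0)='.' (+4 fires, +5 burnt)
Step 6: cell (4,0)='.' (+3 fires, +4 burnt)
Step 7: cell (4,0)='.' (+2 fires, +3 burnt)
Step 8: cell (4,0)='.' (+1 fires, +2 burnt)
Step 9: cell (4,0)='.' (+0 fires, +1 burnt)
  fire out at step 9

1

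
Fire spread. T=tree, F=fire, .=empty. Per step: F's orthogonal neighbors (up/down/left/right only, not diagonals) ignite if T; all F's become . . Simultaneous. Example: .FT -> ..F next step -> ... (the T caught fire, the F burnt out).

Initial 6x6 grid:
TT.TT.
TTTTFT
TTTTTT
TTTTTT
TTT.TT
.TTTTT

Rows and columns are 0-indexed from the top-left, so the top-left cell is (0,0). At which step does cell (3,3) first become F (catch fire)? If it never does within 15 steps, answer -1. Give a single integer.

Step 1: cell (3,3)='T' (+4 fires, +1 burnt)
Step 2: cell (3,3)='T' (+5 fires, +4 burnt)
Step 3: cell (3,3)='F' (+5 fires, +5 burnt)
  -> target ignites at step 3
Step 4: cell (3,3)='.' (+6 fires, +5 burnt)
Step 5: cell (3,3)='.' (+6 fires, +6 burnt)
Step 6: cell (3,3)='.' (+3 fires, +6 burnt)
Step 7: cell (3,3)='.' (+2 fires, +3 burnt)
Step 8: cell (3,3)='.' (+0 fires, +2 burnt)
  fire out at step 8

3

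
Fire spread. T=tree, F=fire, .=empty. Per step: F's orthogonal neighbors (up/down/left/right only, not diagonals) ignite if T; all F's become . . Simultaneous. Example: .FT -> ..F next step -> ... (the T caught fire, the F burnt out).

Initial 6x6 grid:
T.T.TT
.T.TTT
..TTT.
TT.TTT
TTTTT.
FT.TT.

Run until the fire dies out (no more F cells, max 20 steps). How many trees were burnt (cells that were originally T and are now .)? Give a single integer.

Answer: 21

Derivation:
Step 1: +2 fires, +1 burnt (F count now 2)
Step 2: +2 fires, +2 burnt (F count now 2)
Step 3: +2 fires, +2 burnt (F count now 2)
Step 4: +1 fires, +2 burnt (F count now 1)
Step 5: +3 fires, +1 burnt (F count now 3)
Step 6: +3 fires, +3 burnt (F count now 3)
Step 7: +4 fires, +3 burnt (F count now 4)
Step 8: +1 fires, +4 burnt (F count now 1)
Step 9: +2 fires, +1 burnt (F count now 2)
Step 10: +1 fires, +2 burnt (F count now 1)
Step 11: +0 fires, +1 burnt (F count now 0)
Fire out after step 11
Initially T: 24, now '.': 33
Total burnt (originally-T cells now '.'): 21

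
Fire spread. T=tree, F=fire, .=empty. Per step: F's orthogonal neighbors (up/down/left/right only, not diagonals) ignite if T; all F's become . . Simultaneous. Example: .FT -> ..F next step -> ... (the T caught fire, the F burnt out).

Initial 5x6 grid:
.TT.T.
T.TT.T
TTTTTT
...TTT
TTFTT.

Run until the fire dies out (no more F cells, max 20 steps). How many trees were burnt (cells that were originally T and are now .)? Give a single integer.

Answer: 19

Derivation:
Step 1: +2 fires, +1 burnt (F count now 2)
Step 2: +3 fires, +2 burnt (F count now 3)
Step 3: +2 fires, +3 burnt (F count now 2)
Step 4: +4 fires, +2 burnt (F count now 4)
Step 5: +3 fires, +4 burnt (F count now 3)
Step 6: +3 fires, +3 burnt (F count now 3)
Step 7: +2 fires, +3 burnt (F count now 2)
Step 8: +0 fires, +2 burnt (F count now 0)
Fire out after step 8
Initially T: 20, now '.': 29
Total burnt (originally-T cells now '.'): 19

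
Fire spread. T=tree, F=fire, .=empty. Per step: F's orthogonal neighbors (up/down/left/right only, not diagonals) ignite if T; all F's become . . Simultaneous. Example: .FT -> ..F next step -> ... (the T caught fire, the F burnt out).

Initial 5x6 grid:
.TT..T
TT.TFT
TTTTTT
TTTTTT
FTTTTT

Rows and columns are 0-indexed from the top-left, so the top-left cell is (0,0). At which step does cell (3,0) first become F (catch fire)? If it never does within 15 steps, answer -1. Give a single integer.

Step 1: cell (3,0)='F' (+5 fires, +2 burnt)
  -> target ignites at step 1
Step 2: cell (3,0)='.' (+7 fires, +5 burnt)
Step 3: cell (3,0)='.' (+8 fires, +7 burnt)
Step 4: cell (3,0)='.' (+2 fires, +8 burnt)
Step 5: cell (3,0)='.' (+1 fires, +2 burnt)
Step 6: cell (3,0)='.' (+1 fires, +1 burnt)
Step 7: cell (3,0)='.' (+0 fires, +1 burnt)
  fire out at step 7

1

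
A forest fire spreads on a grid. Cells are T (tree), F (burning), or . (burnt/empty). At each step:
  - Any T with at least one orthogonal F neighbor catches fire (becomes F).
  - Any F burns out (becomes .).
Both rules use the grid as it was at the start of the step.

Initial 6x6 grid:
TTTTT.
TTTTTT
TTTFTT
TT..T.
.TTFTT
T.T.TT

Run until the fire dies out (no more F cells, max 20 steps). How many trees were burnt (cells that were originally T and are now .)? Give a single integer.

Step 1: +5 fires, +2 burnt (F count now 5)
Step 2: +10 fires, +5 burnt (F count now 10)
Step 3: +7 fires, +10 burnt (F count now 7)
Step 4: +3 fires, +7 burnt (F count now 3)
Step 5: +1 fires, +3 burnt (F count now 1)
Step 6: +0 fires, +1 burnt (F count now 0)
Fire out after step 6
Initially T: 27, now '.': 35
Total burnt (originally-T cells now '.'): 26

Answer: 26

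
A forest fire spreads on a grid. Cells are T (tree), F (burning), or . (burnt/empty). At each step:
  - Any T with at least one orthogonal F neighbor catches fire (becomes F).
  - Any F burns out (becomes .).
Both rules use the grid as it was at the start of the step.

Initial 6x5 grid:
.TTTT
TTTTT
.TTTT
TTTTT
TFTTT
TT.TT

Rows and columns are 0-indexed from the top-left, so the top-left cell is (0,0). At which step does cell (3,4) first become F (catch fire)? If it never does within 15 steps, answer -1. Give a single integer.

Step 1: cell (3,4)='T' (+4 fires, +1 burnt)
Step 2: cell (3,4)='T' (+5 fires, +4 burnt)
Step 3: cell (3,4)='T' (+5 fires, +5 burnt)
Step 4: cell (3,4)='F' (+6 fires, +5 burnt)
  -> target ignites at step 4
Step 5: cell (3,4)='.' (+3 fires, +6 burnt)
Step 6: cell (3,4)='.' (+2 fires, +3 burnt)
Step 7: cell (3,4)='.' (+1 fires, +2 burnt)
Step 8: cell (3,4)='.' (+0 fires, +1 burnt)
  fire out at step 8

4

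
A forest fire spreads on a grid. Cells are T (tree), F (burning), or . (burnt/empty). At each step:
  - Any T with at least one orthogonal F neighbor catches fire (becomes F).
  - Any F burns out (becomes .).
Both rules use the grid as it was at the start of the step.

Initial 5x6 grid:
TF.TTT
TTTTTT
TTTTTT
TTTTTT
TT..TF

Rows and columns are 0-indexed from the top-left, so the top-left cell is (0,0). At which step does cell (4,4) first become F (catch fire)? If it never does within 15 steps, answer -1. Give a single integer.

Step 1: cell (4,4)='F' (+4 fires, +2 burnt)
  -> target ignites at step 1
Step 2: cell (4,4)='.' (+5 fires, +4 burnt)
Step 3: cell (4,4)='.' (+7 fires, +5 burnt)
Step 4: cell (4,4)='.' (+7 fires, +7 burnt)
Step 5: cell (4,4)='.' (+2 fires, +7 burnt)
Step 6: cell (4,4)='.' (+0 fires, +2 burnt)
  fire out at step 6

1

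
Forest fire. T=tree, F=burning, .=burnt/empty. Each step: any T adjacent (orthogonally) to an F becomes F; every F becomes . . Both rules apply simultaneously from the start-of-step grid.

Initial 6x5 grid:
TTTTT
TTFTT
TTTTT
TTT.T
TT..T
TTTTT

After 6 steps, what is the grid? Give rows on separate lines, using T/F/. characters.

Step 1: 4 trees catch fire, 1 burn out
  TTFTT
  TF.FT
  TTFTT
  TTT.T
  TT..T
  TTTTT
Step 2: 7 trees catch fire, 4 burn out
  TF.FT
  F...F
  TF.FT
  TTF.T
  TT..T
  TTTTT
Step 3: 5 trees catch fire, 7 burn out
  F...F
  .....
  F...F
  TF..T
  TT..T
  TTTTT
Step 4: 3 trees catch fire, 5 burn out
  .....
  .....
  .....
  F...F
  TF..T
  TTTTT
Step 5: 3 trees catch fire, 3 burn out
  .....
  .....
  .....
  .....
  F...F
  TFTTT
Step 6: 3 trees catch fire, 3 burn out
  .....
  .....
  .....
  .....
  .....
  F.FTF

.....
.....
.....
.....
.....
F.FTF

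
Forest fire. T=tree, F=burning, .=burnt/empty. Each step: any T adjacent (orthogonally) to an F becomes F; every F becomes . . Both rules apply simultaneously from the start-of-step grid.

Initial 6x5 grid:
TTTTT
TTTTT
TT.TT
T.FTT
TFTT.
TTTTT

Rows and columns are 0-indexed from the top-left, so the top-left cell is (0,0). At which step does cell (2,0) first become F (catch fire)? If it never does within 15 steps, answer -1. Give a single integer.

Step 1: cell (2,0)='T' (+4 fires, +2 burnt)
Step 2: cell (2,0)='T' (+6 fires, +4 burnt)
Step 3: cell (2,0)='F' (+4 fires, +6 burnt)
  -> target ignites at step 3
Step 4: cell (2,0)='.' (+6 fires, +4 burnt)
Step 5: cell (2,0)='.' (+4 fires, +6 burnt)
Step 6: cell (2,0)='.' (+1 fires, +4 burnt)
Step 7: cell (2,0)='.' (+0 fires, +1 burnt)
  fire out at step 7

3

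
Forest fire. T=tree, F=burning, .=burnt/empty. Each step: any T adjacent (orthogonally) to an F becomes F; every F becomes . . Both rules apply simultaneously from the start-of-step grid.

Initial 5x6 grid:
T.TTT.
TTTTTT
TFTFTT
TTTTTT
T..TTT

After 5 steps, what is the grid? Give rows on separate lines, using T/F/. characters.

Step 1: 7 trees catch fire, 2 burn out
  T.TTT.
  TFTFTT
  F.F.FT
  TFTFTT
  T..TTT
Step 2: 9 trees catch fire, 7 burn out
  T.TFT.
  F.F.FT
  .....F
  F.F.FT
  T..FTT
Step 3: 7 trees catch fire, 9 burn out
  F.F.F.
  .....F
  ......
  .....F
  F...FT
Step 4: 1 trees catch fire, 7 burn out
  ......
  ......
  ......
  ......
  .....F
Step 5: 0 trees catch fire, 1 burn out
  ......
  ......
  ......
  ......
  ......

......
......
......
......
......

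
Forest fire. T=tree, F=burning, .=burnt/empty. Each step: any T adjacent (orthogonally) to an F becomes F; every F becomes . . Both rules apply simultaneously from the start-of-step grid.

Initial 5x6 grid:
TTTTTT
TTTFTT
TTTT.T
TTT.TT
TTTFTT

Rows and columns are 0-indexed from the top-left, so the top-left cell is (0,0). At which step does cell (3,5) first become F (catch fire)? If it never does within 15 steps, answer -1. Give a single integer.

Step 1: cell (3,5)='T' (+6 fires, +2 burnt)
Step 2: cell (3,5)='T' (+9 fires, +6 burnt)
Step 3: cell (3,5)='F' (+8 fires, +9 burnt)
  -> target ignites at step 3
Step 4: cell (3,5)='.' (+3 fires, +8 burnt)
Step 5: cell (3,5)='.' (+0 fires, +3 burnt)
  fire out at step 5

3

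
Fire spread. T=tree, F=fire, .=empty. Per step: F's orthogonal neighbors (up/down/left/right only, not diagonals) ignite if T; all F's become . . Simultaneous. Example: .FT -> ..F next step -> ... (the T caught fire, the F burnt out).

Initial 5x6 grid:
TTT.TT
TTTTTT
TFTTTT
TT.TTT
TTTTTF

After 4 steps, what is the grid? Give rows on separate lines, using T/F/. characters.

Step 1: 6 trees catch fire, 2 burn out
  TTT.TT
  TFTTTT
  F.FTTT
  TF.TTF
  TTTTF.
Step 2: 9 trees catch fire, 6 burn out
  TFT.TT
  F.FTTT
  ...FTF
  F..TF.
  TFTF..
Step 3: 8 trees catch fire, 9 burn out
  F.F.TT
  ...FTF
  ....F.
  ...F..
  F.F...
Step 4: 2 trees catch fire, 8 burn out
  ....TF
  ....F.
  ......
  ......
  ......

....TF
....F.
......
......
......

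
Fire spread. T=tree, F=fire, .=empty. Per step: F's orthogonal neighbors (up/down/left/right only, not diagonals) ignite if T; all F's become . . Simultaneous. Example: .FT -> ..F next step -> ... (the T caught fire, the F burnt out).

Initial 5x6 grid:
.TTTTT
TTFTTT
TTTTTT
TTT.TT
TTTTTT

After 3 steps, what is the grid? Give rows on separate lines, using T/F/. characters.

Step 1: 4 trees catch fire, 1 burn out
  .TFTTT
  TF.FTT
  TTFTTT
  TTT.TT
  TTTTTT
Step 2: 7 trees catch fire, 4 burn out
  .F.FTT
  F...FT
  TF.FTT
  TTF.TT
  TTTTTT
Step 3: 6 trees catch fire, 7 burn out
  ....FT
  .....F
  F...FT
  TF..TT
  TTFTTT

....FT
.....F
F...FT
TF..TT
TTFTTT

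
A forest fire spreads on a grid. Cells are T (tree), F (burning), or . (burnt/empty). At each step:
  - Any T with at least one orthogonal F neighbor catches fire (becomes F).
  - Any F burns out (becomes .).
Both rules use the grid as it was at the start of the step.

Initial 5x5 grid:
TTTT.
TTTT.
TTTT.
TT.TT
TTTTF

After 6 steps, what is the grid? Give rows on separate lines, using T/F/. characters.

Step 1: 2 trees catch fire, 1 burn out
  TTTT.
  TTTT.
  TTTT.
  TT.TF
  TTTF.
Step 2: 2 trees catch fire, 2 burn out
  TTTT.
  TTTT.
  TTTT.
  TT.F.
  TTF..
Step 3: 2 trees catch fire, 2 burn out
  TTTT.
  TTTT.
  TTTF.
  TT...
  TF...
Step 4: 4 trees catch fire, 2 burn out
  TTTT.
  TTTF.
  TTF..
  TF...
  F....
Step 5: 4 trees catch fire, 4 burn out
  TTTF.
  TTF..
  TF...
  F....
  .....
Step 6: 3 trees catch fire, 4 burn out
  TTF..
  TF...
  F....
  .....
  .....

TTF..
TF...
F....
.....
.....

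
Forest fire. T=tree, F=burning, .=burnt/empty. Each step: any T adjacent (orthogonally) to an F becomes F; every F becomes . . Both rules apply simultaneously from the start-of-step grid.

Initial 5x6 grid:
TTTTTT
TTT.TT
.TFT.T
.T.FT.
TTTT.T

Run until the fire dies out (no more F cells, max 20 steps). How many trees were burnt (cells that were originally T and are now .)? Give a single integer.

Step 1: +5 fires, +2 burnt (F count now 5)
Step 2: +4 fires, +5 burnt (F count now 4)
Step 3: +4 fires, +4 burnt (F count now 4)
Step 4: +3 fires, +4 burnt (F count now 3)
Step 5: +2 fires, +3 burnt (F count now 2)
Step 6: +1 fires, +2 burnt (F count now 1)
Step 7: +1 fires, +1 burnt (F count now 1)
Step 8: +0 fires, +1 burnt (F count now 0)
Fire out after step 8
Initially T: 21, now '.': 29
Total burnt (originally-T cells now '.'): 20

Answer: 20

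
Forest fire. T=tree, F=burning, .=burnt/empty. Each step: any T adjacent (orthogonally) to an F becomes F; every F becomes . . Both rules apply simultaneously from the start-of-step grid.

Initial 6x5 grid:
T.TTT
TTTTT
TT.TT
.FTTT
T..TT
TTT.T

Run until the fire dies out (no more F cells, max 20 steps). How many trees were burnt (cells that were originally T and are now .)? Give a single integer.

Answer: 19

Derivation:
Step 1: +2 fires, +1 burnt (F count now 2)
Step 2: +3 fires, +2 burnt (F count now 3)
Step 3: +5 fires, +3 burnt (F count now 5)
Step 4: +5 fires, +5 burnt (F count now 5)
Step 5: +3 fires, +5 burnt (F count now 3)
Step 6: +1 fires, +3 burnt (F count now 1)
Step 7: +0 fires, +1 burnt (F count now 0)
Fire out after step 7
Initially T: 23, now '.': 26
Total burnt (originally-T cells now '.'): 19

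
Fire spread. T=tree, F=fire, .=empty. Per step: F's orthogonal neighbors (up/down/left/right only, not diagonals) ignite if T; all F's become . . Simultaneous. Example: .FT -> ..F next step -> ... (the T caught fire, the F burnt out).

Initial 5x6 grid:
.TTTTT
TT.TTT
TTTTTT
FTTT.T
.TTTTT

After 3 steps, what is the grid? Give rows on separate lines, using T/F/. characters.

Step 1: 2 trees catch fire, 1 burn out
  .TTTTT
  TT.TTT
  FTTTTT
  .FTT.T
  .TTTTT
Step 2: 4 trees catch fire, 2 burn out
  .TTTTT
  FT.TTT
  .FTTTT
  ..FT.T
  .FTTTT
Step 3: 4 trees catch fire, 4 burn out
  .TTTTT
  .F.TTT
  ..FTTT
  ...F.T
  ..FTTT

.TTTTT
.F.TTT
..FTTT
...F.T
..FTTT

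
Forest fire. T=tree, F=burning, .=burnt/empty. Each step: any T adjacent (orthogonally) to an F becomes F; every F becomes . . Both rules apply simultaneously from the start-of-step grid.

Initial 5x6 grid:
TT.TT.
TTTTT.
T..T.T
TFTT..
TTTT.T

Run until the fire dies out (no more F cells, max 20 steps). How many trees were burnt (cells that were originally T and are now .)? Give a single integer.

Step 1: +3 fires, +1 burnt (F count now 3)
Step 2: +4 fires, +3 burnt (F count now 4)
Step 3: +3 fires, +4 burnt (F count now 3)
Step 4: +3 fires, +3 burnt (F count now 3)
Step 5: +4 fires, +3 burnt (F count now 4)
Step 6: +1 fires, +4 burnt (F count now 1)
Step 7: +0 fires, +1 burnt (F count now 0)
Fire out after step 7
Initially T: 20, now '.': 28
Total burnt (originally-T cells now '.'): 18

Answer: 18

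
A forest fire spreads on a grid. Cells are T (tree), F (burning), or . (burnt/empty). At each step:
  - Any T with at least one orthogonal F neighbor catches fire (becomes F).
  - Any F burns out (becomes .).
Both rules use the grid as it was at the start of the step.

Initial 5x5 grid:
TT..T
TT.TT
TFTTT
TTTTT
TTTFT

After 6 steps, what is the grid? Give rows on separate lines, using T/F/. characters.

Step 1: 7 trees catch fire, 2 burn out
  TT..T
  TF.TT
  F.FTT
  TFTFT
  TTF.F
Step 2: 7 trees catch fire, 7 burn out
  TF..T
  F..TT
  ...FT
  F.F.F
  TF...
Step 3: 4 trees catch fire, 7 burn out
  F...T
  ...FT
  ....F
  .....
  F....
Step 4: 1 trees catch fire, 4 burn out
  ....T
  ....F
  .....
  .....
  .....
Step 5: 1 trees catch fire, 1 burn out
  ....F
  .....
  .....
  .....
  .....
Step 6: 0 trees catch fire, 1 burn out
  .....
  .....
  .....
  .....
  .....

.....
.....
.....
.....
.....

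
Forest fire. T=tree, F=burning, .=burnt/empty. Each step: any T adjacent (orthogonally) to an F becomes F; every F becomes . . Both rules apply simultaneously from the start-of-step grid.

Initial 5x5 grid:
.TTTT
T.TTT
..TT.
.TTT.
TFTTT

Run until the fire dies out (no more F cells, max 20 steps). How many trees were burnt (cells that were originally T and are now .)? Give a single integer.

Step 1: +3 fires, +1 burnt (F count now 3)
Step 2: +2 fires, +3 burnt (F count now 2)
Step 3: +3 fires, +2 burnt (F count now 3)
Step 4: +2 fires, +3 burnt (F count now 2)
Step 5: +2 fires, +2 burnt (F count now 2)
Step 6: +3 fires, +2 burnt (F count now 3)
Step 7: +1 fires, +3 burnt (F count now 1)
Step 8: +0 fires, +1 burnt (F count now 0)
Fire out after step 8
Initially T: 17, now '.': 24
Total burnt (originally-T cells now '.'): 16

Answer: 16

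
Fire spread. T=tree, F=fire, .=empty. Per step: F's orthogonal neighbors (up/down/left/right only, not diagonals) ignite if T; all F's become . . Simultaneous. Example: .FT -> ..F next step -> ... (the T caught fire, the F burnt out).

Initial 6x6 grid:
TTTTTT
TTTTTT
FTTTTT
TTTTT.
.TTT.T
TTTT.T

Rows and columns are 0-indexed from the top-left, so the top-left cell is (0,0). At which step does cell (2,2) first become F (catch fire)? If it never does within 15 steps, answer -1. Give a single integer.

Step 1: cell (2,2)='T' (+3 fires, +1 burnt)
Step 2: cell (2,2)='F' (+4 fires, +3 burnt)
  -> target ignites at step 2
Step 3: cell (2,2)='.' (+5 fires, +4 burnt)
Step 4: cell (2,2)='.' (+6 fires, +5 burnt)
Step 5: cell (2,2)='.' (+7 fires, +6 burnt)
Step 6: cell (2,2)='.' (+3 fires, +7 burnt)
Step 7: cell (2,2)='.' (+1 fires, +3 burnt)
Step 8: cell (2,2)='.' (+0 fires, +1 burnt)
  fire out at step 8

2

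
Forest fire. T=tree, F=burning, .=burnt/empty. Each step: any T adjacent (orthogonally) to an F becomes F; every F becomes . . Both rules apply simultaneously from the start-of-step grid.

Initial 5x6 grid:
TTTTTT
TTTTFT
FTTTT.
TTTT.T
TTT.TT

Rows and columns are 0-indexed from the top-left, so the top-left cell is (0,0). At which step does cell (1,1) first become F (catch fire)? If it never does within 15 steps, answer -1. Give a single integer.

Step 1: cell (1,1)='T' (+7 fires, +2 burnt)
Step 2: cell (1,1)='F' (+9 fires, +7 burnt)
  -> target ignites at step 2
Step 3: cell (1,1)='.' (+5 fires, +9 burnt)
Step 4: cell (1,1)='.' (+1 fires, +5 burnt)
Step 5: cell (1,1)='.' (+0 fires, +1 burnt)
  fire out at step 5

2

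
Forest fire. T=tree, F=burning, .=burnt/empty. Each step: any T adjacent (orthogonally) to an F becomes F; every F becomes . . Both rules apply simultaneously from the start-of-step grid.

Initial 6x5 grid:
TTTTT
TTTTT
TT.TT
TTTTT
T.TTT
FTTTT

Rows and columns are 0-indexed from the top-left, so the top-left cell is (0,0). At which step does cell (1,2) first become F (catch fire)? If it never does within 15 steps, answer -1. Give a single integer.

Step 1: cell (1,2)='T' (+2 fires, +1 burnt)
Step 2: cell (1,2)='T' (+2 fires, +2 burnt)
Step 3: cell (1,2)='T' (+4 fires, +2 burnt)
Step 4: cell (1,2)='T' (+5 fires, +4 burnt)
Step 5: cell (1,2)='T' (+4 fires, +5 burnt)
Step 6: cell (1,2)='F' (+4 fires, +4 burnt)
  -> target ignites at step 6
Step 7: cell (1,2)='.' (+3 fires, +4 burnt)
Step 8: cell (1,2)='.' (+2 fires, +3 burnt)
Step 9: cell (1,2)='.' (+1 fires, +2 burnt)
Step 10: cell (1,2)='.' (+0 fires, +1 burnt)
  fire out at step 10

6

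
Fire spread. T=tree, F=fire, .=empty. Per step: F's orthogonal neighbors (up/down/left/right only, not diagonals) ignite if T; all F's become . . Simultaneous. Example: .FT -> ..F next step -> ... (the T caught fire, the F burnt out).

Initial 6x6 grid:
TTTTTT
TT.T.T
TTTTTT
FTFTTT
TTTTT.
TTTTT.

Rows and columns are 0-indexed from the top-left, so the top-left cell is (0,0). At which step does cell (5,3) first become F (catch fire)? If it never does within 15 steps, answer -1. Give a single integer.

Step 1: cell (5,3)='T' (+6 fires, +2 burnt)
Step 2: cell (5,3)='T' (+8 fires, +6 burnt)
Step 3: cell (5,3)='F' (+8 fires, +8 burnt)
  -> target ignites at step 3
Step 4: cell (5,3)='.' (+4 fires, +8 burnt)
Step 5: cell (5,3)='.' (+3 fires, +4 burnt)
Step 6: cell (5,3)='.' (+1 fires, +3 burnt)
Step 7: cell (5,3)='.' (+0 fires, +1 burnt)
  fire out at step 7

3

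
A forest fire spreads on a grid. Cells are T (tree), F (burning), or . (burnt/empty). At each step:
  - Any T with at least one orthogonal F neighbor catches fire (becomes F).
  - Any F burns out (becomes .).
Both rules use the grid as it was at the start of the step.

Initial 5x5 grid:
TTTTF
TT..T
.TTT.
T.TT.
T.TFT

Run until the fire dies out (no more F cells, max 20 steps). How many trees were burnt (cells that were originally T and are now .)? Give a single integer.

Answer: 14

Derivation:
Step 1: +5 fires, +2 burnt (F count now 5)
Step 2: +3 fires, +5 burnt (F count now 3)
Step 3: +2 fires, +3 burnt (F count now 2)
Step 4: +3 fires, +2 burnt (F count now 3)
Step 5: +1 fires, +3 burnt (F count now 1)
Step 6: +0 fires, +1 burnt (F count now 0)
Fire out after step 6
Initially T: 16, now '.': 23
Total burnt (originally-T cells now '.'): 14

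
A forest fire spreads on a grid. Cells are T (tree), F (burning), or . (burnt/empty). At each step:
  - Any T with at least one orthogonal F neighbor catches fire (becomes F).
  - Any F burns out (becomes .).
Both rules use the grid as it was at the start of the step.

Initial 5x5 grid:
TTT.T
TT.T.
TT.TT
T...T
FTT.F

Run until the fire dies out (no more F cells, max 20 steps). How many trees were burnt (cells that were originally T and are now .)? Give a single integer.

Answer: 14

Derivation:
Step 1: +3 fires, +2 burnt (F count now 3)
Step 2: +3 fires, +3 burnt (F count now 3)
Step 3: +3 fires, +3 burnt (F count now 3)
Step 4: +3 fires, +3 burnt (F count now 3)
Step 5: +1 fires, +3 burnt (F count now 1)
Step 6: +1 fires, +1 burnt (F count now 1)
Step 7: +0 fires, +1 burnt (F count now 0)
Fire out after step 7
Initially T: 15, now '.': 24
Total burnt (originally-T cells now '.'): 14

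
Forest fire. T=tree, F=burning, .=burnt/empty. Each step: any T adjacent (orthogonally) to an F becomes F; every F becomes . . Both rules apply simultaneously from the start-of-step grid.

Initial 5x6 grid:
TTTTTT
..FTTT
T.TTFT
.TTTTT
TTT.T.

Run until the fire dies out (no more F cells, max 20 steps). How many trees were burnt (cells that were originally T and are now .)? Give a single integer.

Answer: 21

Derivation:
Step 1: +7 fires, +2 burnt (F count now 7)
Step 2: +8 fires, +7 burnt (F count now 8)
Step 3: +4 fires, +8 burnt (F count now 4)
Step 4: +1 fires, +4 burnt (F count now 1)
Step 5: +1 fires, +1 burnt (F count now 1)
Step 6: +0 fires, +1 burnt (F count now 0)
Fire out after step 6
Initially T: 22, now '.': 29
Total burnt (originally-T cells now '.'): 21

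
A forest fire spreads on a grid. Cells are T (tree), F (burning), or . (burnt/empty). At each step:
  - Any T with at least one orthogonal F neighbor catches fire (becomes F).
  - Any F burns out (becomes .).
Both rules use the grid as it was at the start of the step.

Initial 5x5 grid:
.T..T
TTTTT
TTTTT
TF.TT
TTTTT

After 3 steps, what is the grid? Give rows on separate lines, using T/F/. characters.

Step 1: 3 trees catch fire, 1 burn out
  .T..T
  TTTTT
  TFTTT
  F..TT
  TFTTT
Step 2: 5 trees catch fire, 3 burn out
  .T..T
  TFTTT
  F.FTT
  ...TT
  F.FTT
Step 3: 5 trees catch fire, 5 burn out
  .F..T
  F.FTT
  ...FT
  ...TT
  ...FT

.F..T
F.FTT
...FT
...TT
...FT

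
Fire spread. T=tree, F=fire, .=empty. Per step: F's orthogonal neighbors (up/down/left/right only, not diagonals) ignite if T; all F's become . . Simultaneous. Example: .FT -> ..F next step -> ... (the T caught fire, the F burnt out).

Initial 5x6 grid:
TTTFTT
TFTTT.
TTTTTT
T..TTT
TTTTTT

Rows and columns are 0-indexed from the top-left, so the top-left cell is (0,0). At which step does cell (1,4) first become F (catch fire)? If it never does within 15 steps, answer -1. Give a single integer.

Step 1: cell (1,4)='T' (+7 fires, +2 burnt)
Step 2: cell (1,4)='F' (+6 fires, +7 burnt)
  -> target ignites at step 2
Step 3: cell (1,4)='.' (+3 fires, +6 burnt)
Step 4: cell (1,4)='.' (+4 fires, +3 burnt)
Step 5: cell (1,4)='.' (+4 fires, +4 burnt)
Step 6: cell (1,4)='.' (+1 fires, +4 burnt)
Step 7: cell (1,4)='.' (+0 fires, +1 burnt)
  fire out at step 7

2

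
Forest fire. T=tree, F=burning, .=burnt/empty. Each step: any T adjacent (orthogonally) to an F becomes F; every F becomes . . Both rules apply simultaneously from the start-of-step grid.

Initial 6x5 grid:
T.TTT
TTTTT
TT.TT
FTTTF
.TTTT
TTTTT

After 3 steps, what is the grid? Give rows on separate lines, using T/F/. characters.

Step 1: 5 trees catch fire, 2 burn out
  T.TTT
  TTTTT
  FT.TF
  .FTF.
  .TTTF
  TTTTT
Step 2: 8 trees catch fire, 5 burn out
  T.TTT
  FTTTF
  .F.F.
  ..F..
  .FTF.
  TTTTF
Step 3: 7 trees catch fire, 8 burn out
  F.TTF
  .FTF.
  .....
  .....
  ..F..
  TFTF.

F.TTF
.FTF.
.....
.....
..F..
TFTF.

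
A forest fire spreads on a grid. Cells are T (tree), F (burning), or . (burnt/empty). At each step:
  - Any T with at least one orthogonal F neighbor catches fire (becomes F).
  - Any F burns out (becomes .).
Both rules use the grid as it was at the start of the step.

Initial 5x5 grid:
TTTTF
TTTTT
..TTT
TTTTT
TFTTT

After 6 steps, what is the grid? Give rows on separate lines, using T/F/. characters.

Step 1: 5 trees catch fire, 2 burn out
  TTTF.
  TTTTF
  ..TTT
  TFTTT
  F.FTT
Step 2: 6 trees catch fire, 5 burn out
  TTF..
  TTTF.
  ..TTF
  F.FTT
  ...FT
Step 3: 7 trees catch fire, 6 burn out
  TF...
  TTF..
  ..FF.
  ...FF
  ....F
Step 4: 2 trees catch fire, 7 burn out
  F....
  TF...
  .....
  .....
  .....
Step 5: 1 trees catch fire, 2 burn out
  .....
  F....
  .....
  .....
  .....
Step 6: 0 trees catch fire, 1 burn out
  .....
  .....
  .....
  .....
  .....

.....
.....
.....
.....
.....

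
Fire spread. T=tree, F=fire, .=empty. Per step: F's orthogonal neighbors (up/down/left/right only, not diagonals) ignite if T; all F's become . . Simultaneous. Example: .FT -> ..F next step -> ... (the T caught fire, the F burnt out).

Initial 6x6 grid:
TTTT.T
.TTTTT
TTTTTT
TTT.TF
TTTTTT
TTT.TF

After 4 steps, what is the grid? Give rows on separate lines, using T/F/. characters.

Step 1: 4 trees catch fire, 2 burn out
  TTTT.T
  .TTTTT
  TTTTTF
  TTT.F.
  TTTTTF
  TTT.F.
Step 2: 3 trees catch fire, 4 burn out
  TTTT.T
  .TTTTF
  TTTTF.
  TTT...
  TTTTF.
  TTT...
Step 3: 4 trees catch fire, 3 burn out
  TTTT.F
  .TTTF.
  TTTF..
  TTT...
  TTTF..
  TTT...
Step 4: 3 trees catch fire, 4 burn out
  TTTT..
  .TTF..
  TTF...
  TTT...
  TTF...
  TTT...

TTTT..
.TTF..
TTF...
TTT...
TTF...
TTT...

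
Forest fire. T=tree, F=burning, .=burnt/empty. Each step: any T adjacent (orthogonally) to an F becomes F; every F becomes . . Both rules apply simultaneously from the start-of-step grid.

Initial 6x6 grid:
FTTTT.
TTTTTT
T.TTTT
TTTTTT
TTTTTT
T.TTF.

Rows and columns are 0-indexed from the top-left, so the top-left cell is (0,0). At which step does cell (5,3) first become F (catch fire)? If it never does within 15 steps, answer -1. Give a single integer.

Step 1: cell (5,3)='F' (+4 fires, +2 burnt)
  -> target ignites at step 1
Step 2: cell (5,3)='.' (+7 fires, +4 burnt)
Step 3: cell (5,3)='.' (+7 fires, +7 burnt)
Step 4: cell (5,3)='.' (+10 fires, +7 burnt)
Step 5: cell (5,3)='.' (+2 fires, +10 burnt)
Step 6: cell (5,3)='.' (+0 fires, +2 burnt)
  fire out at step 6

1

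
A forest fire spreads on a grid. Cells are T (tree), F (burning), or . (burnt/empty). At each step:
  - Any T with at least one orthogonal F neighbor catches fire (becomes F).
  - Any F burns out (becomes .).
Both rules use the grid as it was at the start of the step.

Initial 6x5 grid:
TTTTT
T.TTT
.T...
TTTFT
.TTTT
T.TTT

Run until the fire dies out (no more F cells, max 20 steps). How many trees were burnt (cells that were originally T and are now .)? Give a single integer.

Step 1: +3 fires, +1 burnt (F count now 3)
Step 2: +4 fires, +3 burnt (F count now 4)
Step 3: +5 fires, +4 burnt (F count now 5)
Step 4: +0 fires, +5 burnt (F count now 0)
Fire out after step 4
Initially T: 22, now '.': 20
Total burnt (originally-T cells now '.'): 12

Answer: 12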